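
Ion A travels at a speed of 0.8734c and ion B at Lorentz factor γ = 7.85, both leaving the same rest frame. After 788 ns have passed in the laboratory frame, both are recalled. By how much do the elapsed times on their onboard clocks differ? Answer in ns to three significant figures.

A: γ = 1/√(1 − 0.8734²) = 1/√0.2372 = 2.053; τ_A = 788/2.053 = 383.8 ns.
B: γ = 7.85; τ_B = 788/7.850 = 100.4 ns.

|τ_A − τ_B| = 283 ns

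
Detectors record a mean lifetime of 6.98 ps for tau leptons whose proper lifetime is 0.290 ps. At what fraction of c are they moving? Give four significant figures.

v = 0.9991c

γ = Δt/τ₀ = 6.98/0.290 = 24.07
β = √(1 − 1/γ²) = √(1 − 0.001726) = √0.9983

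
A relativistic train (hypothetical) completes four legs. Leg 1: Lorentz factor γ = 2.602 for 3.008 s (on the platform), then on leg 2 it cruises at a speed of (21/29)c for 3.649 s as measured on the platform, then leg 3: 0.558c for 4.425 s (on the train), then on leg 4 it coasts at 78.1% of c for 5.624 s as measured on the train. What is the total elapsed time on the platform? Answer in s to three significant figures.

Leg 1: 3.008 s is already measured on the platform.
Leg 2: 3.649 s is already measured on the platform.
Leg 3: γ = 1/√(1 − 0.558²) = 1/√0.6886 = 1.205; Δt_3 = 1.205 × 4.425 = 5.332 s.
Leg 4: β = 0.781; γ = 1/√(1 − 0.781²) = 1/√0.3900 = 1.601; Δt_4 = 1.601 × 5.624 = 9.005 s.
Total: 3.008 + 3.649 + 5.332 + 9.005 s.

Δt = 21.0 s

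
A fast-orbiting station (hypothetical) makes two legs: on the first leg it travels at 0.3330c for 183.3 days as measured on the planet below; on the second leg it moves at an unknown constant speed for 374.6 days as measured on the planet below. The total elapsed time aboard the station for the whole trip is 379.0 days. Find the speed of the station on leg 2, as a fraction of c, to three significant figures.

β = 0.835

Leg 1: γ = 1/√(1 − 0.3330²) = 1/√0.8891 = 1.061; τ_1 = 183.3/1.061 = 172.8 days.
Leg 2: speed unknown; τ_2 = 374.6/γ_2.
Total proper time: 172.8 + τ_2 = 379.0, so τ_2 = 379.0 − 172.8 = 206.2 days.
γ_2 = 374.6/206.2 = 1.817; β = √(1 − 1/γ²) = √0.6971.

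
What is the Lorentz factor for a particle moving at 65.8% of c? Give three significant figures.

β = 0.658; γ = 1/√(1 − 0.658²) = 1/√0.5670 = 1.328

γ = 1.33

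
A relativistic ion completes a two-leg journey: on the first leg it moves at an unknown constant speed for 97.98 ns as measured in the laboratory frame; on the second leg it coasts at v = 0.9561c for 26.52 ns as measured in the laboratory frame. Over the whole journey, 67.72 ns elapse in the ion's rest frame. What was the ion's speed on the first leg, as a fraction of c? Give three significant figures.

β = 0.791

Leg 1: speed unknown; τ_1 = 97.98/γ_1.
Leg 2: γ = 1/√(1 − 0.9561²) = 1/√0.08587 = 3.412; τ_2 = 26.52/3.412 = 7.771 ns.
Total proper time: τ_1 + 7.771 = 67.72, so τ_1 = 67.72 − 7.771 = 59.95 ns.
γ_1 = 97.98/59.95 = 1.634; β = √(1 − 1/γ²) = √0.6256.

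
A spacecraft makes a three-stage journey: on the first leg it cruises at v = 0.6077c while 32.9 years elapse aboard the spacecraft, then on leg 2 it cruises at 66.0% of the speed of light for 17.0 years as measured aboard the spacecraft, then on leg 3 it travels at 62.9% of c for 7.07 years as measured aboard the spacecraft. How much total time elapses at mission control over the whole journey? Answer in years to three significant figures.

Leg 1: γ = 1/√(1 − 0.6077²) = 1/√0.6307 = 1.259; Δt_1 = 1.259 × 32.9 = 41.43 years.
Leg 2: β = 0.660; γ = 1/√(1 − 0.660²) = 1/√0.5644 = 1.331; Δt_2 = 1.331 × 17.0 = 22.63 years.
Leg 3: β = 0.629; γ = 1/√(1 − 0.629²) = 1/√0.6044 = 1.286; Δt_3 = 1.286 × 7.07 = 9.094 years.
Total: 41.43 + 22.63 + 9.094 years.

Δt = 73.1 years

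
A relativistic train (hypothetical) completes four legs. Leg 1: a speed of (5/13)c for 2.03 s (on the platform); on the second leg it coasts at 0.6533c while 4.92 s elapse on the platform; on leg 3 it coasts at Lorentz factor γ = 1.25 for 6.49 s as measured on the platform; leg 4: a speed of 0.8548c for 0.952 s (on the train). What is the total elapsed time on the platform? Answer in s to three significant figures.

Leg 1: 2.03 s is already measured on the platform.
Leg 2: 4.92 s is already measured on the platform.
Leg 3: 6.49 s is already measured on the platform.
Leg 4: γ = 1/√(1 − 0.8548²) = 1/√0.2693 = 1.927; Δt_4 = 1.927 × 0.952 = 1.834 s.
Total: 2.030 + 4.920 + 6.490 + 1.834 s.

Δt = 15.3 s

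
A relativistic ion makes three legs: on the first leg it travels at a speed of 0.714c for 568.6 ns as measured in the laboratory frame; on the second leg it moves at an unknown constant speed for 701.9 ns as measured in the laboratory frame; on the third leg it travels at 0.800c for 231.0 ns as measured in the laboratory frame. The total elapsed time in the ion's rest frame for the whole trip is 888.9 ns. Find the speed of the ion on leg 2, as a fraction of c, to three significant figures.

Leg 1: γ = 1/√(1 − 0.714²) = 1/√0.4902 = 1.428; τ_1 = 568.6/1.428 = 398.1 ns.
Leg 2: speed unknown; τ_2 = 701.9/γ_2.
Leg 3: γ = 1/√(1 − 0.800²) = 5/3 ≈ 1.667; τ_3 = 231.0/1.667 = 138.6 ns.
Total proper time: 398.1 + τ_2 + 138.6 = 888.9, so τ_2 = 888.9 − 536.7 = 352.2 ns.
γ_2 = 701.9/352.2 = 1.993; β = √(1 − 1/γ²) = √0.7482.

β = 0.865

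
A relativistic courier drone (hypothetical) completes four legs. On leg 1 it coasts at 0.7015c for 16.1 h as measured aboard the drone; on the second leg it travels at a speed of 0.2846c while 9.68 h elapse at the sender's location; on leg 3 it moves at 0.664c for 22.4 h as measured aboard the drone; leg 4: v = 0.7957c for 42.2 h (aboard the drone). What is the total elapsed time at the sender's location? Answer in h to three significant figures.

Δt = 132 h

Leg 1: γ = 1/√(1 − 0.7015²) = 1/√0.5079 = 1.403; Δt_1 = 1.403 × 16.1 = 22.59 h.
Leg 2: 9.68 h is already measured at the sender's location.
Leg 3: γ = 1/√(1 − 0.664²) = 1/√0.5591 = 1.337; Δt_3 = 1.337 × 22.4 = 29.96 h.
Leg 4: γ = 1/√(1 − 0.7957²) = 1/√0.3669 = 1.651; Δt_4 = 1.651 × 42.2 = 69.67 h.
Total: 22.59 + 9.680 + 29.96 + 69.67 h.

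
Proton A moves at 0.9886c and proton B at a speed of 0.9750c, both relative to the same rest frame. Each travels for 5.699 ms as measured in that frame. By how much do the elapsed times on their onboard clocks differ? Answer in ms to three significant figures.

A: γ = 1/√(1 − 0.9886²) = 1/√0.02267 = 6.642; τ_A = 5.699/6.642 = 0.8581 ms.
B: γ = 1/√(1 − 0.9750²) = 1/√0.04938 = 4.500; τ_B = 5.699/4.500 = 1.266 ms.

|τ_A − τ_B| = 0.408 ms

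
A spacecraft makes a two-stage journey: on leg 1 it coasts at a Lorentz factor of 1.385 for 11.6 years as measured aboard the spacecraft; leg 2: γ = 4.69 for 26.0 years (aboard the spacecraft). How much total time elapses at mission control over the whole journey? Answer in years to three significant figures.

Leg 1: γ = 1.385; Δt_1 = 1.385 × 11.6 = 16.07 years.
Leg 2: γ = 4.69; Δt_2 = 4.690 × 26.0 = 121.9 years.
Total: 16.07 + 121.9 years.

Δt = 138 years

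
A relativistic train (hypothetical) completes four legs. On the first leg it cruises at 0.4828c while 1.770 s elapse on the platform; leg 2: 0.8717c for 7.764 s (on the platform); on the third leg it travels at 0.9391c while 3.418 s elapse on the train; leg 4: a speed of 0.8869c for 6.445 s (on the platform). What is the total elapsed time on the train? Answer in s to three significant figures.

τ = 11.8 s

Leg 1: γ = 1/√(1 − 0.4828²) = 1/√0.7669 = 1.142; τ_1 = 1.770/1.142 = 1.550 s.
Leg 2: γ = 1/√(1 − 0.8717²) = 1/√0.2401 = 2.041; τ_2 = 7.764/2.041 = 3.805 s.
Leg 3: 3.418 s is already measured on the train.
Leg 4: γ = 1/√(1 − 0.8869²) = 1/√0.2134 = 2.165; τ_4 = 6.445/2.165 = 2.977 s.
Total: 1.550 + 3.805 + 3.418 + 2.977 s.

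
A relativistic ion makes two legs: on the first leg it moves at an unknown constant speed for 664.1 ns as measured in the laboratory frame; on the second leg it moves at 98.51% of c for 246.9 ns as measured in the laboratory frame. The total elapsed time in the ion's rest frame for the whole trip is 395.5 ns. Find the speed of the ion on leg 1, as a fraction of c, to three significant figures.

β = 0.847

Leg 1: speed unknown; τ_1 = 664.1/γ_1.
Leg 2: β = 0.9851; γ = 1/√(1 − 0.9851²) = 1/√0.02958 = 5.815; τ_2 = 246.9/5.815 = 42.46 ns.
Total proper time: τ_1 + 42.46 = 395.5, so τ_1 = 395.5 − 42.46 = 353.0 ns.
γ_1 = 664.1/353.0 = 1.881; β = √(1 − 1/γ²) = √0.7174.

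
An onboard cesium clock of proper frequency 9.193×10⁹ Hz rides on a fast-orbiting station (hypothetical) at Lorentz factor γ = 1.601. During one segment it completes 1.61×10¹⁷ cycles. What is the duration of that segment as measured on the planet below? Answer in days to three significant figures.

Δt = 325 days

γ = 1.601
Proper time for N cycles: τ = N/f = 1.61×10¹⁷/(9.193×10⁹) = 1.751×10⁷ s = 202.7 days.
Lab-frame duration Δt = γτ = 1.601 × 202.7 = 324.5 days.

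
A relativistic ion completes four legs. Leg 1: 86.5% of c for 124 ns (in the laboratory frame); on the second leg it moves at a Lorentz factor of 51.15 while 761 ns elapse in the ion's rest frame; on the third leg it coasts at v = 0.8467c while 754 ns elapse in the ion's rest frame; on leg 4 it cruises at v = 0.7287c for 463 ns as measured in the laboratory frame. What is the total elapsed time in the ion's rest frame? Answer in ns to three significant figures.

τ = 1890 ns

Leg 1: β = 0.865; γ = 1/√(1 − 0.865²) = 1/√0.2518 = 1.993; τ_1 = 124/1.993 = 62.22 ns.
Leg 2: 761 ns is already measured in the ion's rest frame.
Leg 3: 754 ns is already measured in the ion's rest frame.
Leg 4: γ = 1/√(1 − 0.7287²) = 1/√0.4690 = 1.460; τ_4 = 463/1.460 = 317.1 ns.
Total: 62.22 + 761.0 + 754.0 + 317.1 ns.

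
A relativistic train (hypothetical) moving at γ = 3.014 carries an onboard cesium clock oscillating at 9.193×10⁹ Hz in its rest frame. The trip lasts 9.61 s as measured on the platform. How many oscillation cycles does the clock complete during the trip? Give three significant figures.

N = 2.93×10¹⁰

γ = 3.014
The oscillator's own cycle count is N = f × τ where τ is the proper time on the train. τ = Δt/γ = 9.61/3.014 = 3.188 s = 3.188×10⁰ s.
N = 9.193×10⁹ × 3.188×10⁰ = 2.931×10¹⁰.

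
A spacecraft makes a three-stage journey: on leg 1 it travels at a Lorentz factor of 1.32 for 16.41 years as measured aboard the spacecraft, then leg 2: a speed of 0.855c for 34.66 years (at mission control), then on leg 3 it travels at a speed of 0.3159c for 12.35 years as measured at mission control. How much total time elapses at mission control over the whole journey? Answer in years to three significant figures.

Δt = 68.7 years

Leg 1: γ = 1.32; Δt_1 = 1.320 × 16.41 = 21.66 years.
Leg 2: 34.66 years is already measured at mission control.
Leg 3: 12.35 years is already measured at mission control.
Total: 21.66 + 34.66 + 12.35 years.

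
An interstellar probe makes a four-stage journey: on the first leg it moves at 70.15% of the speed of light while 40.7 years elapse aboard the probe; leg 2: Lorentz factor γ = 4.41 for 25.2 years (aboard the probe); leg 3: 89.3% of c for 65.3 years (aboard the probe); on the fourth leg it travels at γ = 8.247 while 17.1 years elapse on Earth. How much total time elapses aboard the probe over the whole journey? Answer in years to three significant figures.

Leg 1: 40.7 years is already measured aboard the probe.
Leg 2: 25.2 years is already measured aboard the probe.
Leg 3: 65.3 years is already measured aboard the probe.
Leg 4: γ = 8.247; τ_4 = 17.1/8.247 = 2.073 years.
Total: 40.70 + 25.20 + 65.30 + 2.073 years.

τ = 133 years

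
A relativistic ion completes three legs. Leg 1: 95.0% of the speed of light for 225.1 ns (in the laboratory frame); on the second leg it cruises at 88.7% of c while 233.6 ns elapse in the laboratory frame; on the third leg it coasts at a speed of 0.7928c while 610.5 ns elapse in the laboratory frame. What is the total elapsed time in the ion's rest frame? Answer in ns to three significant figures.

Leg 1: β = 0.950; γ = 1/√(1 − 0.950²) = 1/√0.09750 = 3.203; τ_1 = 225.1/3.203 = 70.29 ns.
Leg 2: β = 0.887; γ = 1/√(1 − 0.887²) = 1/√0.2132 = 2.166; τ_2 = 233.6/2.166 = 107.9 ns.
Leg 3: γ = 1/√(1 − 0.7928²) = 1/√0.3715 = 1.641; τ_3 = 610.5/1.641 = 372.1 ns.
Total: 70.29 + 107.9 + 372.1 ns.

τ = 550 ns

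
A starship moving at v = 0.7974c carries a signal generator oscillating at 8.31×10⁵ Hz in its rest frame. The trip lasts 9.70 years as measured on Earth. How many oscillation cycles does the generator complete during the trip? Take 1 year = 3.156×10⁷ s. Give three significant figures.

γ = 1/√(1 − 0.7974²) = 1/√0.3642 = 1.657
The oscillator's own cycle count is N = f × τ where τ is the proper time on the ship. τ = Δt/γ = 9.70/1.657 = 5.853 years = 1.847×10⁸ s.
N = 8.31×10⁵ × 1.847×10⁸ = 1.535×10¹⁴.

N = 1.54×10¹⁴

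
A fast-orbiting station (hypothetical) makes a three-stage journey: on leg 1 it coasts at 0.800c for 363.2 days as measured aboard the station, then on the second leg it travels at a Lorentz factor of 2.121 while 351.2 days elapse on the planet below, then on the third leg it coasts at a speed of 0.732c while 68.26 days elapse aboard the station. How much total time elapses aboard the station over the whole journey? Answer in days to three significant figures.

Leg 1: 363.2 days is already measured aboard the station.
Leg 2: γ = 2.121; τ_2 = 351.2/2.121 = 165.6 days.
Leg 3: 68.26 days is already measured aboard the station.
Total: 363.2 + 165.6 + 68.26 days.

τ = 597 days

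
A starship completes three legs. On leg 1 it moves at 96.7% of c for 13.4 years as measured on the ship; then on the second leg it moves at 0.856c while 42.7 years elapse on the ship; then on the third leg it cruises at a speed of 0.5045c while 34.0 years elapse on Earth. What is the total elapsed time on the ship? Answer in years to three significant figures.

Leg 1: 13.4 years is already measured on the ship.
Leg 2: 42.7 years is already measured on the ship.
Leg 3: γ = 1/√(1 − 0.5045²) = 1/√0.7455 = 1.158; τ_3 = 34.0/1.158 = 29.36 years.
Total: 13.40 + 42.70 + 29.36 years.

τ = 85.5 years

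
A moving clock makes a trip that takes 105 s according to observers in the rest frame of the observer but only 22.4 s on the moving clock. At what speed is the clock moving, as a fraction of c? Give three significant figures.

v = 0.977c

The proper time is measured on the moving clock (both events occur at the clock's location); Δt is measured in the rest frame of the observer. γ = Δt/τ = 105/22.4 = 4.688.
β = √(1 − 1/γ²) = √(1 − 0.04551) = √0.9545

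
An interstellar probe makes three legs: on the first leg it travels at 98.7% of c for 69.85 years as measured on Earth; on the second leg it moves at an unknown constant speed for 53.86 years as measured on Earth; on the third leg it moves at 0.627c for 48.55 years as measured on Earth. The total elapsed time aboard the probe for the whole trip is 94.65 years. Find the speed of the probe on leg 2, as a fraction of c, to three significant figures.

β = 0.532

Leg 1: β = 0.987; γ = 1/√(1 − 0.987²) = 1/√0.02583 = 6.222; τ_1 = 69.85/6.222 = 11.23 years.
Leg 2: speed unknown; τ_2 = 53.86/γ_2.
Leg 3: γ = 1/√(1 − 0.627²) = 1/√0.6069 = 1.284; τ_3 = 48.55/1.284 = 37.82 years.
Total proper time: 11.23 + τ_2 + 37.82 = 94.65, so τ_2 = 94.65 − 49.05 = 45.60 years.
γ_2 = 53.86/45.60 = 1.181; β = √(1 − 1/γ²) = √0.2831.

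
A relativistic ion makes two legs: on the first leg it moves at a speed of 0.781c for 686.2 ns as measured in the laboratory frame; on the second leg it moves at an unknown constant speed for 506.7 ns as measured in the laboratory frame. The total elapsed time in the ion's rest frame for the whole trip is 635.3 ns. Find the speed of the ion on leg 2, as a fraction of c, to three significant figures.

β = 0.913

Leg 1: γ = 1/√(1 − 0.781²) = 1/√0.3900 = 1.601; τ_1 = 686.2/1.601 = 428.6 ns.
Leg 2: speed unknown; τ_2 = 506.7/γ_2.
Total proper time: 428.6 + τ_2 = 635.3, so τ_2 = 635.3 − 428.6 = 206.7 ns.
γ_2 = 506.7/206.7 = 2.451; β = √(1 − 1/γ²) = √0.8335.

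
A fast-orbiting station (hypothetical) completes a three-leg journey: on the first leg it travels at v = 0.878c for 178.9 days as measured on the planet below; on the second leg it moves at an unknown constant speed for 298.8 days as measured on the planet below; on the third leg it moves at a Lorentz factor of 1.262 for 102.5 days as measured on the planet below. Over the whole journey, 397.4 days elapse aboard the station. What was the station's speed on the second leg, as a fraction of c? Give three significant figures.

β = 0.636

Leg 1: γ = 1/√(1 − 0.878²) = 1/√0.2291 = 2.089; τ_1 = 178.9/2.089 = 85.63 days.
Leg 2: speed unknown; τ_2 = 298.8/γ_2.
Leg 3: γ = 1.262; τ_3 = 102.5/1.262 = 81.22 days.
Total proper time: 85.63 + τ_2 + 81.22 = 397.4, so τ_2 = 397.4 − 166.9 = 230.5 days.
γ_2 = 298.8/230.5 = 1.296; β = √(1 − 1/γ²) = √0.4047.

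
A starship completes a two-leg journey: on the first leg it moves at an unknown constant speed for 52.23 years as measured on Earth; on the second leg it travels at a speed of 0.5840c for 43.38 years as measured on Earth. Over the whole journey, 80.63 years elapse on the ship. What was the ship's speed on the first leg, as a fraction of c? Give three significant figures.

Leg 1: speed unknown; τ_1 = 52.23/γ_1.
Leg 2: γ = 1/√(1 − 0.5840²) = 1/√0.6589 = 1.232; τ_2 = 43.38/1.232 = 35.21 years.
Total proper time: τ_1 + 35.21 = 80.63, so τ_1 = 80.63 − 35.21 = 45.42 years.
γ_1 = 52.23/45.42 = 1.150; β = √(1 − 1/γ²) = √0.2439.

β = 0.494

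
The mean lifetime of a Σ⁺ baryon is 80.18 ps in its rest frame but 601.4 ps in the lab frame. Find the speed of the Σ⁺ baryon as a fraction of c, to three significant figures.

γ = Δt/τ₀ = 601.4/80.18 = 7.501
β = √(1 − 1/γ²) = √(1 − 0.01777) = √0.9822

β = 0.991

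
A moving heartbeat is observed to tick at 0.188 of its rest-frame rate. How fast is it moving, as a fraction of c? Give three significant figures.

Rate ratio = 1/γ, so γ = 1/0.188 = 5.319.
β = √(1 − 1/γ²) = √(1 − 0.188²) = √0.9647

β = 0.982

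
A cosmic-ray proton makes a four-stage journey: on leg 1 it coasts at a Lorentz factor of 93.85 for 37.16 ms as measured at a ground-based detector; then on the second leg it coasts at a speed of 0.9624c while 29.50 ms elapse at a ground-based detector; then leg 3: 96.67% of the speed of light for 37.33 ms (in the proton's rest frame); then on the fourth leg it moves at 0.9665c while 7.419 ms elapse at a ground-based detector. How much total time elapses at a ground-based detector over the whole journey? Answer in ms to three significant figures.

Leg 1: 37.16 ms is already measured at a ground-based detector.
Leg 2: 29.50 ms is already measured at a ground-based detector.
Leg 3: β = 0.9667; γ = 1/√(1 − 0.9667²) = 1/√0.06549 = 3.908; Δt_3 = 3.908 × 37.33 = 145.9 ms.
Leg 4: 7.419 ms is already measured at a ground-based detector.
Total: 37.16 + 29.50 + 145.9 + 7.419 ms.

Δt = 220 ms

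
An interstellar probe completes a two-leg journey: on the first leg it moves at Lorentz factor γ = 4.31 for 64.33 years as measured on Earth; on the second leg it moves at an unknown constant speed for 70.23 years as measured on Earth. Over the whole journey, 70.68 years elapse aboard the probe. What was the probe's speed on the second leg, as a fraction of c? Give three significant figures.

β = 0.608

Leg 1: γ = 4.31; τ_1 = 64.33/4.310 = 14.93 years.
Leg 2: speed unknown; τ_2 = 70.23/γ_2.
Total proper time: 14.93 + τ_2 = 70.68, so τ_2 = 70.68 − 14.93 = 55.75 years.
γ_2 = 70.23/55.75 = 1.260; β = √(1 − 1/γ²) = √0.3698.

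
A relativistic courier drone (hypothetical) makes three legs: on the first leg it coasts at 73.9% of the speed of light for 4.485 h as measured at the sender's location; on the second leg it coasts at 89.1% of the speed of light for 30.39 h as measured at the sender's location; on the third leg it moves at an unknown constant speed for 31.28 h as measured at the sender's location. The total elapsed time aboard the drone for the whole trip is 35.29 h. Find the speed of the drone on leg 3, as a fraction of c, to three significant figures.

Leg 1: β = 0.739; γ = 1/√(1 − 0.739²) = 1/√0.4539 = 1.484; τ_1 = 4.485/1.484 = 3.022 h.
Leg 2: β = 0.891; γ = 1/√(1 − 0.891²) = 1/√0.2061 = 2.203; τ_2 = 30.39/2.203 = 13.80 h.
Leg 3: speed unknown; τ_3 = 31.28/γ_3.
Total proper time: 3.022 + 13.80 + τ_3 = 35.29, so τ_3 = 35.29 − 16.82 = 18.47 h.
γ_3 = 31.28/18.47 = 1.693; β = √(1 − 1/γ²) = √0.6513.

β = 0.807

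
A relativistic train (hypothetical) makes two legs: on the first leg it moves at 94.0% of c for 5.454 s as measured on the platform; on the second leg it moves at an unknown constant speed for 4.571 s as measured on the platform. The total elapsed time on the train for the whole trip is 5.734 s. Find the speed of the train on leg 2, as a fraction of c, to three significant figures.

β = 0.531

Leg 1: β = 0.940; γ = 1/√(1 − 0.940²) = 1/√0.1164 = 2.931; τ_1 = 5.454/2.931 = 1.861 s.
Leg 2: speed unknown; τ_2 = 4.571/γ_2.
Total proper time: 1.861 + τ_2 = 5.734, so τ_2 = 5.734 − 1.861 = 3.873 s.
γ_2 = 4.571/3.873 = 1.180; β = √(1 − 1/γ²) = √0.2820.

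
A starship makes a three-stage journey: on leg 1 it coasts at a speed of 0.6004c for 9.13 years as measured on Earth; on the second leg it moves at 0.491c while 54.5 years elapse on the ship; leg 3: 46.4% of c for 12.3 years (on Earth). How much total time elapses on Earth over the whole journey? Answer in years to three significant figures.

Δt = 84.0 years

Leg 1: 9.13 years is already measured on Earth.
Leg 2: γ = 1/√(1 − 0.491²) = 1/√0.7589 = 1.148; Δt_2 = 1.148 × 54.5 = 62.56 years.
Leg 3: 12.3 years is already measured on Earth.
Total: 9.130 + 62.56 + 12.30 years.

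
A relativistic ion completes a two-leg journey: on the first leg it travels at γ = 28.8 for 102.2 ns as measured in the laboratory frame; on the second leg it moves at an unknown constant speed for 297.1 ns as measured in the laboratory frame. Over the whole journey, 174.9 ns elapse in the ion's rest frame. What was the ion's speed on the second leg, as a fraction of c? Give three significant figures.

β = 0.817

Leg 1: γ = 28.8; τ_1 = 102.2/28.80 = 3.549 ns.
Leg 2: speed unknown; τ_2 = 297.1/γ_2.
Total proper time: 3.549 + τ_2 = 174.9, so τ_2 = 174.9 − 3.549 = 171.4 ns.
γ_2 = 297.1/171.4 = 1.734; β = √(1 − 1/γ²) = √0.6674.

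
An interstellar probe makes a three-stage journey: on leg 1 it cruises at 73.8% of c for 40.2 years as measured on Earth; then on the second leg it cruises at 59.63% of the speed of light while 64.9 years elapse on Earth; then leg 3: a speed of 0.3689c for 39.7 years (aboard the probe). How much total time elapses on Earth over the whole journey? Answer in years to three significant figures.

Leg 1: 40.2 years is already measured on Earth.
Leg 2: 64.9 years is already measured on Earth.
Leg 3: γ = 1/√(1 − 0.3689²) = 1/√0.8639 = 1.076; Δt_3 = 1.076 × 39.7 = 42.71 years.
Total: 40.20 + 64.90 + 42.71 years.

Δt = 148 years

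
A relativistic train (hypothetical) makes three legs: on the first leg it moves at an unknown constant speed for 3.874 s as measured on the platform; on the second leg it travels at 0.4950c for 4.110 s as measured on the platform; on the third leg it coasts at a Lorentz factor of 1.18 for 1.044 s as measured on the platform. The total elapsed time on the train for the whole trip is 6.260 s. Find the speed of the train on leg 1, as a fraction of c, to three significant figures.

β = 0.885

Leg 1: speed unknown; τ_1 = 3.874/γ_1.
Leg 2: γ = 1/√(1 − 0.4950²) = 1/√0.7550 = 1.151; τ_2 = 4.110/1.151 = 3.571 s.
Leg 3: γ = 1.18; τ_3 = 1.044/1.180 = 0.8847 s.
Total proper time: τ_1 + 3.571 + 0.8847 = 6.260, so τ_1 = 6.260 − 4.456 = 1.804 s.
γ_1 = 3.874/1.804 = 2.147; β = √(1 − 1/γ²) = √0.7831.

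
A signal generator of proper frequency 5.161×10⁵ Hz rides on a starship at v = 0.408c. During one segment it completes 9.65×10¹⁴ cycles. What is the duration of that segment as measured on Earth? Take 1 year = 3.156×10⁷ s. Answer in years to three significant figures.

γ = 1/√(1 − 0.408²) = 1/√0.8335 = 1.095
Proper time for N cycles: τ = N/f = 9.65×10¹⁴/(5.161×10⁵) = 1.870×10⁹ s = 59.25 years.
Lab-frame duration Δt = γτ = 1.095 × 59.25 = 64.89 years.

Δt = 64.9 years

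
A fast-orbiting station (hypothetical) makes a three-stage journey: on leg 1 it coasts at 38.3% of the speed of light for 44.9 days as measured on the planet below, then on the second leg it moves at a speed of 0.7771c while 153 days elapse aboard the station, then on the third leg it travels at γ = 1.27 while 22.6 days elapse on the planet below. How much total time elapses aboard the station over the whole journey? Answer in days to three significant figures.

Leg 1: β = 0.383; γ = 1/√(1 − 0.383²) = 1/√0.8533 = 1.083; τ_1 = 44.9/1.083 = 41.48 days.
Leg 2: 153 days is already measured aboard the station.
Leg 3: γ = 1.27; τ_3 = 22.6/1.270 = 17.80 days.
Total: 41.48 + 153.0 + 17.80 days.

τ = 212 days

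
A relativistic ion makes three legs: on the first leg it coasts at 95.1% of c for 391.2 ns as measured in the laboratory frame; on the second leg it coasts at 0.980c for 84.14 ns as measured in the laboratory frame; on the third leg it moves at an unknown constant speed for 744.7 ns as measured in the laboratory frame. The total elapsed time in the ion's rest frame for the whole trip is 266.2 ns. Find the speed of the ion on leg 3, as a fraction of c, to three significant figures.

β = 0.985

Leg 1: β = 0.951; γ = 1/√(1 − 0.951²) = 1/√0.09560 = 3.234; τ_1 = 391.2/3.234 = 121.0 ns.
Leg 2: γ = 1/√(1 − 0.980²) = 1/√0.03960 = 5.025; τ_2 = 84.14/5.025 = 16.74 ns.
Leg 3: speed unknown; τ_3 = 744.7/γ_3.
Total proper time: 121.0 + 16.74 + τ_3 = 266.2, so τ_3 = 266.2 − 137.7 = 128.5 ns.
γ_3 = 744.7/128.5 = 5.795; β = √(1 − 1/γ²) = √0.9702.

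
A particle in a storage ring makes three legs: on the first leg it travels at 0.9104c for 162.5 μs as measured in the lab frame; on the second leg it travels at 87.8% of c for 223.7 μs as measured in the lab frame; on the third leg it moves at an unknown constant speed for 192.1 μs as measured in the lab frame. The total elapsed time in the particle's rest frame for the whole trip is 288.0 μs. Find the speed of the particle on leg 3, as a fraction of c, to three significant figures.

Leg 1: γ = 1/√(1 − 0.9104²) = 1/√0.1712 = 2.417; τ_1 = 162.5/2.417 = 67.23 μs.
Leg 2: β = 0.878; γ = 1/√(1 − 0.878²) = 1/√0.2291 = 2.089; τ_2 = 223.7/2.089 = 107.1 μs.
Leg 3: speed unknown; τ_3 = 192.1/γ_3.
Total proper time: 67.23 + 107.1 + τ_3 = 288.0, so τ_3 = 288.0 − 174.3 = 113.7 μs.
γ_3 = 192.1/113.7 = 1.690; β = √(1 − 1/γ²) = √0.6497.

β = 0.806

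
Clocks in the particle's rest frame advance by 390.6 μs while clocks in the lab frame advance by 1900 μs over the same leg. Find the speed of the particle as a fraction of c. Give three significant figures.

v = 0.979c

The proper time is measured in the particle's rest frame (both events occur at the particle's location); Δt is measured in the lab frame. γ = Δt/τ = 1900/390.6 = 4.864.
β = √(1 − 1/γ²) = √(1 − 0.04226) = √0.9577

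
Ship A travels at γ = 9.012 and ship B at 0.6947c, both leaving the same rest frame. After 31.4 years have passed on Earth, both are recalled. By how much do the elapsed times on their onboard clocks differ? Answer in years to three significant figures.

|τ_A − τ_B| = 19.1 years

A: γ = 9.012; τ_A = 31.4/9.012 = 3.484 years.
B: γ = 1/√(1 − 0.6947²) = 1/√0.5174 = 1.390; τ_B = 31.4/1.390 = 22.59 years.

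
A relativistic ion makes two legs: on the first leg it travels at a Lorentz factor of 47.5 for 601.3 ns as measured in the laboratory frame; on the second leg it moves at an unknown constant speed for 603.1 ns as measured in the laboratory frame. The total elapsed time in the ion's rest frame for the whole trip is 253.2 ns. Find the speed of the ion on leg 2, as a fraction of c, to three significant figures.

Leg 1: γ = 47.5; τ_1 = 601.3/47.50 = 12.66 ns.
Leg 2: speed unknown; τ_2 = 603.1/γ_2.
Total proper time: 12.66 + τ_2 = 253.2, so τ_2 = 253.2 − 12.66 = 240.5 ns.
γ_2 = 603.1/240.5 = 2.507; β = √(1 − 1/γ²) = √0.8409.

β = 0.917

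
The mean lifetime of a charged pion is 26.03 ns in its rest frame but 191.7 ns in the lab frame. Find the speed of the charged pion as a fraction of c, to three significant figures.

β = 0.991

γ = Δt/τ₀ = 191.7/26.03 = 7.365
β = √(1 − 1/γ²) = √(1 − 0.01844) = √0.9816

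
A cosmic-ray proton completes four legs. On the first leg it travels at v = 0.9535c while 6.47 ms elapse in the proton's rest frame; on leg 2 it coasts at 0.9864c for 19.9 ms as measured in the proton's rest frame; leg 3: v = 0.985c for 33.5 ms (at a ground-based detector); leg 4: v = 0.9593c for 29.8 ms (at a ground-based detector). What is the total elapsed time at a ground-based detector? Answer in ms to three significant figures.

Leg 1: γ = 1/√(1 − 0.9535²) = 1/√0.09084 = 3.318; Δt_1 = 3.318 × 6.47 = 21.47 ms.
Leg 2: γ = 1/√(1 − 0.9864²) = 1/√0.02702 = 6.084; Δt_2 = 6.084 × 19.9 = 121.1 ms.
Leg 3: 33.5 ms is already measured at a ground-based detector.
Leg 4: 29.8 ms is already measured at a ground-based detector.
Total: 21.47 + 121.1 + 33.50 + 29.80 ms.

Δt = 206 ms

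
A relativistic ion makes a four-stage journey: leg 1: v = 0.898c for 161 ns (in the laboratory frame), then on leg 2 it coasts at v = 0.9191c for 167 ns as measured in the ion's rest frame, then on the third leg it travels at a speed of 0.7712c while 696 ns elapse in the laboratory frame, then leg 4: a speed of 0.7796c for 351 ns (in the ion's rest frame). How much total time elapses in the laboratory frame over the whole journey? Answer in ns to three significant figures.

Δt = 1840 ns

Leg 1: 161 ns is already measured in the laboratory frame.
Leg 2: γ = 1/√(1 − 0.9191²) = 1/√0.1553 = 2.538; Δt_2 = 2.538 × 167 = 423.8 ns.
Leg 3: 696 ns is already measured in the laboratory frame.
Leg 4: γ = 1/√(1 − 0.7796²) = 1/√0.3922 = 1.597; Δt_4 = 1.597 × 351 = 560.5 ns.
Total: 161.0 + 423.8 + 696.0 + 560.5 ns.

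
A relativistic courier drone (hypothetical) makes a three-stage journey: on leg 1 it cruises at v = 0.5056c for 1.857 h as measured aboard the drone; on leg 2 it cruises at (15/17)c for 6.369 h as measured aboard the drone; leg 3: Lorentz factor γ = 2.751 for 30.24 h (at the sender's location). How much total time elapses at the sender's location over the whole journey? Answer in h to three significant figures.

Δt = 45.9 h

Leg 1: γ = 1/√(1 − 0.5056²) = 1/√0.7444 = 1.159; Δt_1 = 1.159 × 1.857 = 2.152 h.
Leg 2: γ = 1/√(1 − (15/17)²) = 17/8 = 2.125; Δt_2 = 2.125 × 6.369 = 13.53 h.
Leg 3: 30.24 h is already measured at the sender's location.
Total: 2.152 + 13.53 + 30.24 h.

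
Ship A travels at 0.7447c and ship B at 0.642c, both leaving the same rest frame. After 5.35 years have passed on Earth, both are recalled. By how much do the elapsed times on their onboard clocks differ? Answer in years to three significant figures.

A: γ = 1/√(1 − 0.7447²) = 1/√0.4454 = 1.498; τ_A = 5.35/1.498 = 3.571 years.
B: γ = 1/√(1 − 0.642²) = 1/√0.5878 = 1.304; τ_B = 5.35/1.304 = 4.102 years.

|τ_A − τ_B| = 0.531 years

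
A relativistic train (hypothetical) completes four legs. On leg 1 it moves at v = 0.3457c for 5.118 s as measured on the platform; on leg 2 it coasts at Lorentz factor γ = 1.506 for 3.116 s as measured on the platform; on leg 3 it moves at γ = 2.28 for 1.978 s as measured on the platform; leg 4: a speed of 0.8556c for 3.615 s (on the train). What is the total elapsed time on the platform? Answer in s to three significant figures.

Leg 1: 5.118 s is already measured on the platform.
Leg 2: 3.116 s is already measured on the platform.
Leg 3: 1.978 s is already measured on the platform.
Leg 4: γ = 1/√(1 − 0.8556²) = 1/√0.2679 = 1.932; Δt_4 = 1.932 × 3.615 = 6.984 s.
Total: 5.118 + 3.116 + 1.978 + 6.984 s.

Δt = 17.2 s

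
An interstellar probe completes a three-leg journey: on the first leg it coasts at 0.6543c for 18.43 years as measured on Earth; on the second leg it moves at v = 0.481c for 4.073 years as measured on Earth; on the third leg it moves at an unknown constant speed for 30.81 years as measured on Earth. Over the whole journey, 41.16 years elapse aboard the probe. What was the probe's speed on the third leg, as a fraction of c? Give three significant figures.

β = 0.641

Leg 1: γ = 1/√(1 − 0.6543²) = 1/√0.5719 = 1.322; τ_1 = 18.43/1.322 = 13.94 years.
Leg 2: γ = 1/√(1 − 0.481²) = 1/√0.7686 = 1.141; τ_2 = 4.073/1.141 = 3.571 years.
Leg 3: speed unknown; τ_3 = 30.81/γ_3.
Total proper time: 13.94 + 3.571 + τ_3 = 41.16, so τ_3 = 41.16 − 17.51 = 23.65 years.
γ_3 = 30.81/23.65 = 1.303; β = √(1 − 1/γ²) = √0.4107.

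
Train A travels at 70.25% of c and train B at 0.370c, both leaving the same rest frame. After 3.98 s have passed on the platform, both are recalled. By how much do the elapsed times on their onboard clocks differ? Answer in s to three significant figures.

|τ_A − τ_B| = 0.865 s

A: β = 0.7025; γ = 1/√(1 − 0.7025²) = 1/√0.5065 = 1.405; τ_A = 3.98/1.405 = 2.833 s.
B: γ = 1/√(1 − 0.370²) = 1/√0.8631 = 1.076; τ_B = 3.98/1.076 = 3.698 s.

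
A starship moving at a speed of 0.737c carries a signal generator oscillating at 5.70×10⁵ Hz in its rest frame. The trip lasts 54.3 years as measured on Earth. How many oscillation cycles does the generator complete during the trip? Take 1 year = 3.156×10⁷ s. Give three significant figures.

N = 6.60×10¹⁴

γ = 1/√(1 − 0.737²) = 1/√0.4568 = 1.480
The oscillator's own cycle count is N = f × τ where τ is the proper time on the ship. τ = Δt/γ = 54.3/1.480 = 36.70 years = 1.158×10⁹ s.
N = 5.70×10⁵ × 1.158×10⁹ = 6.602×10¹⁴.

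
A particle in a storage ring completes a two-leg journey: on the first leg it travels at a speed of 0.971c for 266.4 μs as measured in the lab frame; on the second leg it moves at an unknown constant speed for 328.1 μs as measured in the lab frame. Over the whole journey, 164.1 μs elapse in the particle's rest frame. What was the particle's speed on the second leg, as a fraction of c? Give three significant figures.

β = 0.952

Leg 1: γ = 1/√(1 − 0.971²) = 1/√0.05716 = 4.183; τ_1 = 266.4/4.183 = 63.69 μs.
Leg 2: speed unknown; τ_2 = 328.1/γ_2.
Total proper time: 63.69 + τ_2 = 164.1, so τ_2 = 164.1 − 63.69 = 100.4 μs.
γ_2 = 328.1/100.4 = 3.268; β = √(1 − 1/γ²) = √0.9063.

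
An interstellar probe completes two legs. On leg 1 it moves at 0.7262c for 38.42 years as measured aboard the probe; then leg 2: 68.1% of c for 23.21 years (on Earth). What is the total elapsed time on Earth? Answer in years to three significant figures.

Δt = 79.1 years

Leg 1: γ = 1/√(1 − 0.7262²) = 1/√0.4726 = 1.455; Δt_1 = 1.455 × 38.42 = 55.88 years.
Leg 2: 23.21 years is already measured on Earth.
Total: 55.88 + 23.21 years.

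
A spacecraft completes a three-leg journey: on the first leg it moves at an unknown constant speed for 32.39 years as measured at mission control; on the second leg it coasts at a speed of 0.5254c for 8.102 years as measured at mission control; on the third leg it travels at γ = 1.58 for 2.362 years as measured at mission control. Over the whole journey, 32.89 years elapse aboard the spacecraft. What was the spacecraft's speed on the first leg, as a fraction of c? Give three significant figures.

β = 0.654

Leg 1: speed unknown; τ_1 = 32.39/γ_1.
Leg 2: γ = 1/√(1 − 0.5254²) = 1/√0.7240 = 1.175; τ_2 = 8.102/1.175 = 6.894 years.
Leg 3: γ = 1.58; τ_3 = 2.362/1.580 = 1.495 years.
Total proper time: τ_1 + 6.894 + 1.495 = 32.89, so τ_1 = 32.89 − 8.389 = 24.50 years.
γ_1 = 32.39/24.50 = 1.322; β = √(1 − 1/γ²) = √0.4278.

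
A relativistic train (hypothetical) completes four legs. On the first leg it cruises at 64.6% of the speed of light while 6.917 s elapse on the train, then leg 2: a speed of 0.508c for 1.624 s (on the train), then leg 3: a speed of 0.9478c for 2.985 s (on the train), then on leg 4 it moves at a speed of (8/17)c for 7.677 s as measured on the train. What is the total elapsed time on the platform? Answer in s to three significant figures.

Δt = 29.0 s

Leg 1: β = 0.646; γ = 1/√(1 − 0.646²) = 1/√0.5827 = 1.310; Δt_1 = 1.310 × 6.917 = 9.062 s.
Leg 2: γ = 1/√(1 − 0.508²) = 1/√0.7419 = 1.161; Δt_2 = 1.161 × 1.624 = 1.885 s.
Leg 3: γ = 1/√(1 − 0.9478²) = 1/√0.1017 = 3.136; Δt_3 = 3.136 × 2.985 = 9.361 s.
Leg 4: γ = 1/√(1 − (8/17)²) = 17/15 ≈ 1.133; Δt_4 = 1.133 × 7.677 = 8.701 s.
Total: 9.062 + 1.885 + 9.361 + 8.701 s.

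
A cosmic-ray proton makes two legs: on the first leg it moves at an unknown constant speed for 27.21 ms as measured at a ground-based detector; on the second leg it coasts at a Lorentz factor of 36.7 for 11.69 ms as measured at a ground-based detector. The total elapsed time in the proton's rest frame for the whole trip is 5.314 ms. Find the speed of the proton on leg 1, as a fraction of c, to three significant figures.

Leg 1: speed unknown; τ_1 = 27.21/γ_1.
Leg 2: γ = 36.7; τ_2 = 11.69/36.70 = 0.3185 ms.
Total proper time: τ_1 + 0.3185 = 5.314, so τ_1 = 5.314 − 0.3185 = 4.995 ms.
γ_1 = 27.21/4.995 = 5.447; β = √(1 − 1/γ²) = √0.9663.

β = 0.983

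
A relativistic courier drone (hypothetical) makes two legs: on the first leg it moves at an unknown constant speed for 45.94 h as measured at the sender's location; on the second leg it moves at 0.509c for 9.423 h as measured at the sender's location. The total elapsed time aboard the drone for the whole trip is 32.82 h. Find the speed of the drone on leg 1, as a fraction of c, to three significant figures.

Leg 1: speed unknown; τ_1 = 45.94/γ_1.
Leg 2: γ = 1/√(1 − 0.509²) = 1/√0.7409 = 1.162; τ_2 = 9.423/1.162 = 8.111 h.
Total proper time: τ_1 + 8.111 = 32.82, so τ_1 = 32.82 − 8.111 = 24.71 h.
γ_1 = 45.94/24.71 = 1.859; β = √(1 − 1/γ²) = √0.7107.

β = 0.843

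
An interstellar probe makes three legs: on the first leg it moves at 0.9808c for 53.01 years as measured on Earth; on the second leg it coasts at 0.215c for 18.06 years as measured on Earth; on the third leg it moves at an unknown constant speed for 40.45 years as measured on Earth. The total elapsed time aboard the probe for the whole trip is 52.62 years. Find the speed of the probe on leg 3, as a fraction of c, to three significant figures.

Leg 1: γ = 1/√(1 − 0.9808²) = 1/√0.03803 = 5.128; τ_1 = 53.01/5.128 = 10.34 years.
Leg 2: γ = 1/√(1 − 0.215²) = 1/√0.9538 = 1.024; τ_2 = 18.06/1.024 = 17.64 years.
Leg 3: speed unknown; τ_3 = 40.45/γ_3.
Total proper time: 10.34 + 17.64 + τ_3 = 52.62, so τ_3 = 52.62 − 27.98 = 24.64 years.
γ_3 = 40.45/24.64 = 1.641; β = √(1 − 1/γ²) = √0.6288.

β = 0.793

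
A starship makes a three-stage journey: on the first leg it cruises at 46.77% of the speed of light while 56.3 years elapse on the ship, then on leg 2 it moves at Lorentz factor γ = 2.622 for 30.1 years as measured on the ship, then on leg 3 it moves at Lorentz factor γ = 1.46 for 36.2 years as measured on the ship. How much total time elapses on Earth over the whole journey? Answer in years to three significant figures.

Leg 1: β = 0.4677; γ = 1/√(1 − 0.4677²) = 1/√0.7813 = 1.131; Δt_1 = 1.131 × 56.3 = 63.70 years.
Leg 2: γ = 2.622; Δt_2 = 2.622 × 30.1 = 78.92 years.
Leg 3: γ = 1.46; Δt_3 = 1.460 × 36.2 = 52.85 years.
Total: 63.70 + 78.92 + 52.85 years.

Δt = 195 years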